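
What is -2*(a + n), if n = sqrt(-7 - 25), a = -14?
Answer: 28 - 8*I*sqrt(2) ≈ 28.0 - 11.314*I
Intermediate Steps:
n = 4*I*sqrt(2) (n = sqrt(-32) = 4*I*sqrt(2) ≈ 5.6569*I)
-2*(a + n) = -2*(-14 + 4*I*sqrt(2)) = 28 - 8*I*sqrt(2)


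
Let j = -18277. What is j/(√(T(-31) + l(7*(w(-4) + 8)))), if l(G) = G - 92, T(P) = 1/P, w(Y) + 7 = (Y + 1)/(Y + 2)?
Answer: 18277*I*√286502/4621 ≈ 2117.1*I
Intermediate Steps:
w(Y) = -7 + (1 + Y)/(2 + Y) (w(Y) = -7 + (Y + 1)/(Y + 2) = -7 + (1 + Y)/(2 + Y))
l(G) = -92 + G
j/(√(T(-31) + l(7*(w(-4) + 8)))) = -18277/√(1/(-31) + (-92 + 7*((-13 - 6*(-4))/(2 - 4) + 8))) = -18277/√(-1/31 + (-92 + 7*((-13 + 24)/(-2) + 8))) = -18277/√(-1/31 + (-92 + 7*(-½*11 + 8))) = -18277/√(-1/31 + (-92 + 7*(-11/2 + 8))) = -18277/√(-1/31 + (-92 + 7*(5/2))) = -18277/√(-1/31 + (-92 + 35/2)) = -18277/√(-1/31 - 149/2) = -18277*(-I*√286502/4621) = -(-18277)*I*√286502/4621 = 18277*I*√286502/4621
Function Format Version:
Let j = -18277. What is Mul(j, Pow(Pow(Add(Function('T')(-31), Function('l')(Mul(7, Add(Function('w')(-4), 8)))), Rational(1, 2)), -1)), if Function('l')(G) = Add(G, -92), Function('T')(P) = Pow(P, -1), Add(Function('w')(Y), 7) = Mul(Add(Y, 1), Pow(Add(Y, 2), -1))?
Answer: Mul(Rational(18277, 4621), I, Pow(286502, Rational(1, 2))) ≈ Mul(2117.1, I)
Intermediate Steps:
Function('w')(Y) = Add(-7, Mul(Pow(Add(2, Y), -1), Add(1, Y))) (Function('w')(Y) = Add(-7, Mul(Add(Y, 1), Pow(Add(Y, 2), -1))) = Add(-7, Mul(Add(1, Y), Pow(Add(2, Y), -1))) = Add(-7, Mul(Pow(Add(2, Y), -1), Add(1, Y))))
Function('l')(G) = Add(-92, G)
Mul(j, Pow(Pow(Add(Function('T')(-31), Function('l')(Mul(7, Add(Function('w')(-4), 8)))), Rational(1, 2)), -1)) = Mul(-18277, Pow(Pow(Add(Pow(-31, -1), Add(-92, Mul(7, Add(Mul(Pow(Add(2, -4), -1), Add(-13, Mul(-6, -4))), 8)))), Rational(1, 2)), -1)) = Mul(-18277, Pow(Pow(Add(Rational(-1, 31), Add(-92, Mul(7, Add(Mul(Pow(-2, -1), Add(-13, 24)), 8)))), Rational(1, 2)), -1)) = Mul(-18277, Pow(Pow(Add(Rational(-1, 31), Add(-92, Mul(7, Add(Mul(Rational(-1, 2), 11), 8)))), Rational(1, 2)), -1)) = Mul(-18277, Pow(Pow(Add(Rational(-1, 31), Add(-92, Mul(7, Add(Rational(-11, 2), 8)))), Rational(1, 2)), -1)) = Mul(-18277, Pow(Pow(Add(Rational(-1, 31), Add(-92, Mul(7, Rational(5, 2)))), Rational(1, 2)), -1)) = Mul(-18277, Pow(Pow(Add(Rational(-1, 31), Add(-92, Rational(35, 2))), Rational(1, 2)), -1)) = Mul(-18277, Pow(Pow(Add(Rational(-1, 31), Rational(-149, 2)), Rational(1, 2)), -1)) = Mul(-18277, Pow(Pow(Rational(-4621, 62), Rational(1, 2)), -1)) = Mul(-18277, Pow(Mul(Rational(1, 62), I, Pow(286502, Rational(1, 2))), -1)) = Mul(-18277, Mul(Rational(-1, 4621), I, Pow(286502, Rational(1, 2)))) = Mul(Rational(18277, 4621), I, Pow(286502, Rational(1, 2)))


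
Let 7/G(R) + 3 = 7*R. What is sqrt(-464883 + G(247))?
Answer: I*sqrt(1384921776026)/1726 ≈ 681.82*I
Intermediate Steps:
G(R) = 7/(-3 + 7*R)
sqrt(-464883 + G(247)) = sqrt(-464883 + 7/(-3 + 7*247)) = sqrt(-464883 + 7/(-3 + 1729)) = sqrt(-464883 + 7/1726) = sqrt(-802388051/1726) = I*sqrt(1384921776026)/1726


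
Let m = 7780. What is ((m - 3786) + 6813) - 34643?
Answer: -23836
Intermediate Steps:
((m - 3786) + 6813) - 34643 = ((7780 - 3786) + 6813) - 34643 = (3994 + 6813) - 34643 = 10807 - 34643 = -23836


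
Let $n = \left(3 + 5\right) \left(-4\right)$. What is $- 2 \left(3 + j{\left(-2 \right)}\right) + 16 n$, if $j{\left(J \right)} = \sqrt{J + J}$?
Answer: $-518 - 4 i \approx -518.0 - 4.0 i$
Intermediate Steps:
$j{\left(J \right)} = \sqrt{2} \sqrt{J}$ ($j{\left(J \right)} = \sqrt{2 J} = \sqrt{2} \sqrt{J}$)
$n = -32$ ($n = 8 \left(-4\right) = -32$)
$- 2 \left(3 + j{\left(-2 \right)}\right) + 16 n = - 2 \left(3 + \sqrt{2} \sqrt{-2}\right) + 16 \left(-32\right) = - 2 \left(3 + \sqrt{2} i \sqrt{2}\right) - 512 = - 2 \left(3 + 2 i\right) - 512 = \left(-6 - 4 i\right) - 512 = -518 - 4 i$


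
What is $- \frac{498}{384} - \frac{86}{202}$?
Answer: $- \frac{11135}{6464} \approx -1.7226$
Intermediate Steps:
$- \frac{498}{384} - \frac{86}{202} = \left(-498\right) \frac{1}{384} - \frac{43}{101} = - \frac{83}{64} - \frac{43}{101} = - \frac{11135}{6464}$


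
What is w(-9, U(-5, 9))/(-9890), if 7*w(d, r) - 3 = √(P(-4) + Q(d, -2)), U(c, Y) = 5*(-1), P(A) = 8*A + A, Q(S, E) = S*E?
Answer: -3/69230 - 3*I*√2/69230 ≈ -4.3334e-5 - 6.1283e-5*I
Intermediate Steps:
Q(S, E) = E*S
P(A) = 9*A
U(c, Y) = -5
w(d, r) = 3/7 + √(-36 - 2*d)/7 (w(d, r) = 3/7 + √(9*(-4) - 2*d)/7 = 3/7 + √(-36 - 2*d)/7)
w(-9, U(-5, 9))/(-9890) = (3/7 + √(-36 - 2*(-9))/7)/(-9890) = (3/7 + √(-36 + 18)/7)*(-1/9890) = (3/7 + √(-18)/7)*(-1/9890) = (3/7 + (3*I*√2)/7)*(-1/9890) = (3/7 + 3*I*√2/7)*(-1/9890) = -3/69230 - 3*I*√2/69230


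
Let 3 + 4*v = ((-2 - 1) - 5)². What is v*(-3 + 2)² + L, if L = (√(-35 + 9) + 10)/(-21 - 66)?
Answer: 5267/348 - I*√26/87 ≈ 15.135 - 0.058609*I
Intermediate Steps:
L = -10/87 - I*√26/87 (L = (√(-26) + 10)/(-87) = (I*√26 + 10)*(-1/87) = (10 + I*√26)*(-1/87) = -10/87 - I*√26/87 ≈ -0.11494 - 0.058609*I)
v = 61/4 (v = -¾ + ((-2 - 1) - 5)²/4 = -¾ + (-3 - 5)²/4 = -¾ + (¼)*(-8)² = -¾ + (¼)*64 = -¾ + 16 = 61/4 ≈ 15.250)
v*(-3 + 2)² + L = 61*(-3 + 2)²/4 + (-10/87 - I*√26/87) = (61/4)*(-1)² + (-10/87 - I*√26/87) = (61/4)*1 + (-10/87 - I*√26/87) = 61/4 + (-10/87 - I*√26/87) = 5267/348 - I*√26/87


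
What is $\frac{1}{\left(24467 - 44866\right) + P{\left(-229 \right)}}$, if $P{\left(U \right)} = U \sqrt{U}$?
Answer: $\frac{i}{- 20399 i + 229 \sqrt{229}} \approx -4.7647 \cdot 10^{-5} + 8.0943 \cdot 10^{-6} i$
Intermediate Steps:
$P{\left(U \right)} = U^{\frac{3}{2}}$
$\frac{1}{\left(24467 - 44866\right) + P{\left(-229 \right)}} = \frac{1}{\left(24467 - 44866\right) + \left(-229\right)^{\frac{3}{2}}} = \frac{1}{\left(24467 - 44866\right) - 229 i \sqrt{229}} = \frac{1}{-20399 - 229 i \sqrt{229}}$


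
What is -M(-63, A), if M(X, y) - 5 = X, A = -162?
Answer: 58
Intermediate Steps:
M(X, y) = 5 + X
-M(-63, A) = -(5 - 63) = -1*(-58) = 58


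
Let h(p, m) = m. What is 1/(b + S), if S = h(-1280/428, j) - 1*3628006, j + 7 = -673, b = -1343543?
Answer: -1/4972229 ≈ -2.0112e-7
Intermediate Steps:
j = -680 (j = -7 - 673 = -680)
S = -3628686 (S = -680 - 1*3628006 = -680 - 3628006 = -3628686)
1/(b + S) = 1/(-1343543 - 3628686) = 1/(-4972229) = -1/4972229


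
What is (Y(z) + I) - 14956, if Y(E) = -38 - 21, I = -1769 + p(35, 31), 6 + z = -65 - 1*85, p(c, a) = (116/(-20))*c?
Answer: -16987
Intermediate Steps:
p(c, a) = -29*c/5 (p(c, a) = (116*(-1/20))*c = -29*c/5)
z = -156 (z = -6 + (-65 - 1*85) = -6 + (-65 - 85) = -6 - 150 = -156)
I = -1972 (I = -1769 - 29/5*35 = -1769 - 203 = -1972)
Y(E) = -59
(Y(z) + I) - 14956 = (-59 - 1972) - 14956 = -2031 - 14956 = -16987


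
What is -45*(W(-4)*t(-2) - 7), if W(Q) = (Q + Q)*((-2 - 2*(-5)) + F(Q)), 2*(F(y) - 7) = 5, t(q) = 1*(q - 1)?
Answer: -18585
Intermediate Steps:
t(q) = -1 + q (t(q) = 1*(-1 + q) = -1 + q)
F(y) = 19/2 (F(y) = 7 + (½)*5 = 7 + 5/2 = 19/2)
W(Q) = 35*Q (W(Q) = (Q + Q)*((-2 - 2*(-5)) + 19/2) = (2*Q)*((-2 + 10) + 19/2) = (2*Q)*(8 + 19/2) = (2*Q)*(35/2) = 35*Q)
-45*(W(-4)*t(-2) - 7) = -45*((35*(-4))*(-1 - 2) - 7) = -45*(-140*(-3) - 7) = -45*(420 - 7) = -45*413 = -18585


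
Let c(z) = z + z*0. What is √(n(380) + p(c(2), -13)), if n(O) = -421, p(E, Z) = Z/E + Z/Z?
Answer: I*√1706/2 ≈ 20.652*I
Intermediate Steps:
c(z) = z (c(z) = z + 0 = z)
p(E, Z) = 1 + Z/E (p(E, Z) = Z/E + 1 = 1 + Z/E)
√(n(380) + p(c(2), -13)) = √(-421 + (2 - 13)/2) = √(-421 + (½)*(-11)) = √(-421 - 11/2) = √(-853/2) = I*√1706/2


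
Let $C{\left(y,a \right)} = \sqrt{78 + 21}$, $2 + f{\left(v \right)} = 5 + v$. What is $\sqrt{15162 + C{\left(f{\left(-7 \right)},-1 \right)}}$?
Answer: $\sqrt{15162 + 3 \sqrt{11}} \approx 123.17$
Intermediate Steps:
$f{\left(v \right)} = 3 + v$ ($f{\left(v \right)} = -2 + \left(5 + v\right) = 3 + v$)
$C{\left(y,a \right)} = 3 \sqrt{11}$ ($C{\left(y,a \right)} = \sqrt{99} = 3 \sqrt{11}$)
$\sqrt{15162 + C{\left(f{\left(-7 \right)},-1 \right)}} = \sqrt{15162 + 3 \sqrt{11}}$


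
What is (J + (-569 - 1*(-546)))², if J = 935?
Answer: 831744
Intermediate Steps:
(J + (-569 - 1*(-546)))² = (935 + (-569 - 1*(-546)))² = (935 + (-569 + 546))² = (935 - 23)² = 912² = 831744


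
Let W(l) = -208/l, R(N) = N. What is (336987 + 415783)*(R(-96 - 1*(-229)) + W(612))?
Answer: 15278972690/153 ≈ 9.9863e+7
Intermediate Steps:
(336987 + 415783)*(R(-96 - 1*(-229)) + W(612)) = (336987 + 415783)*((-96 - 1*(-229)) - 208/612) = 752770*((-96 + 229) - 208*1/612) = 752770*(133 - 52/153) = 752770*(20297/153) = 15278972690/153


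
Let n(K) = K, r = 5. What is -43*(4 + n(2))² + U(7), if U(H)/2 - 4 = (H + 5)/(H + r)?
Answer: -1538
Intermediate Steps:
U(H) = 10 (U(H) = 8 + 2*((H + 5)/(H + 5)) = 8 + 2*((5 + H)/(5 + H)) = 8 + 2*1 = 8 + 2 = 10)
-43*(4 + n(2))² + U(7) = -43*(4 + 2)² + 10 = -43*6² + 10 = -43*36 + 10 = -1548 + 10 = -1538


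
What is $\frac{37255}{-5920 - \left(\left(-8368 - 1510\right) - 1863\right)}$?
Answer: $\frac{37255}{5821} \approx 6.4001$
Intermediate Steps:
$\frac{37255}{-5920 - \left(\left(-8368 - 1510\right) - 1863\right)} = \frac{37255}{-5920 - \left(-9878 - 1863\right)} = \frac{37255}{-5920 - -11741} = \frac{37255}{-5920 + 11741} = \frac{37255}{5821}$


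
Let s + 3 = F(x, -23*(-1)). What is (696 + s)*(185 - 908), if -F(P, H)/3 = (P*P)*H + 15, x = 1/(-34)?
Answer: -541540737/1156 ≈ -4.6846e+5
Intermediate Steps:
x = -1/34 ≈ -0.029412
F(P, H) = -45 - 3*H*P**2 (F(P, H) = -3*((P*P)*H + 15) = -3*(P**2*H + 15) = -3*(H*P**2 + 15) = -3*(15 + H*P**2) = -45 - 3*H*P**2)
s = -55557/1156 (s = -3 + (-45 - 3*(-23*(-1))*(-1/34)**2) = -3 + (-45 - 3*23*1/1156) = -3 + (-45 - 69/1156) = -3 - 52089/1156 = -55557/1156 ≈ -48.060)
(696 + s)*(185 - 908) = (696 - 55557/1156)*(185 - 908) = (749019/1156)*(-723) = -541540737/1156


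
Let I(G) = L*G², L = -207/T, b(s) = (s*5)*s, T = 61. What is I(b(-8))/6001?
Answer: -21196800/366061 ≈ -57.905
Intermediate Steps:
b(s) = 5*s² (b(s) = (5*s)*s = 5*s²)
L = -207/61 ≈ -3.3934
I(G) = -207*G²/61
I(b(-8))/6001 = -207*(5*(-8)²)²/61/6001 = -207*(5*64)²/61*(1/6001) = -207/61*320²*(1/6001) = -207/61*102400*(1/6001) = -21196800/61*1/6001 = -21196800/366061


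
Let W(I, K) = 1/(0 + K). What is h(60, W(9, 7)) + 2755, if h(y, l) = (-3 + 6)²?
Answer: 2764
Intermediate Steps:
W(I, K) = 1/K
h(y, l) = 9 (h(y, l) = 3² = 9)
h(60, W(9, 7)) + 2755 = 9 + 2755 = 2764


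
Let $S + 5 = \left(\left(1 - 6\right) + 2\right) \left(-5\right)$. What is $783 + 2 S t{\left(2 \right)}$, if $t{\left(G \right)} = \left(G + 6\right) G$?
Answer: $1103$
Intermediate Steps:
$S = 10$ ($S = -5 + \left(\left(1 - 6\right) + 2\right) \left(-5\right) = -5 + \left(-5 + 2\right) \left(-5\right) = -5 - -15 = -5 + 15 = 10$)
$t{\left(G \right)} = G \left(6 + G\right)$ ($t{\left(G \right)} = \left(6 + G\right) G = G \left(6 + G\right)$)
$783 + 2 S t{\left(2 \right)} = 783 + 2 \cdot 10 \cdot 2 \left(6 + 2\right) = 783 + 20 \cdot 2 \cdot 8 = 783 + 20 \cdot 16 = 783 + 320 = 1103$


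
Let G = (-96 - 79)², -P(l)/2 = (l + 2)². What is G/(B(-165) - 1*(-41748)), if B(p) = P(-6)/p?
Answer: 5053125/6888452 ≈ 0.73356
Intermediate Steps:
P(l) = -2*(2 + l)² (P(l) = -2*(l + 2)² = -2*(2 + l)²)
G = 30625 (G = (-175)² = 30625)
B(p) = -32/p (B(p) = (-2*(2 - 6)²)/p = (-2*(-4)²)/p = (-2*16)/p = -32/p)
G/(B(-165) - 1*(-41748)) = 30625/(-32/(-165) - 1*(-41748)) = 30625/(-32*(-1/165) + 41748) = 30625/(32/165 + 41748) = 30625/(6888452/165) = 30625*(165/6888452) = 5053125/6888452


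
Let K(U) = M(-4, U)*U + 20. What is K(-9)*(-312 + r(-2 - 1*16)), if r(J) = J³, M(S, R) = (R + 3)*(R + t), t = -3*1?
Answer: 3858432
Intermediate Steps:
t = -3
M(S, R) = (-3 + R)*(3 + R) (M(S, R) = (R + 3)*(R - 3) = (3 + R)*(-3 + R) = (-3 + R)*(3 + R))
K(U) = 20 + U*(-9 + U²) (K(U) = (-9 + U²)*U + 20 = U*(-9 + U²) + 20 = 20 + U*(-9 + U²))
K(-9)*(-312 + r(-2 - 1*16)) = (20 - 9*(-9 + (-9)²))*(-312 + (-2 - 1*16)³) = (20 - 9*(-9 + 81))*(-312 + (-2 - 16)³) = (20 - 9*72)*(-312 + (-18)³) = (20 - 648)*(-312 - 5832) = -628*(-6144) = 3858432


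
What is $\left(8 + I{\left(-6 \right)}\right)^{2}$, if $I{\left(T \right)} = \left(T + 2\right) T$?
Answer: $1024$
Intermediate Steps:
$I{\left(T \right)} = T \left(2 + T\right)$ ($I{\left(T \right)} = \left(2 + T\right) T = T \left(2 + T\right)$)
$\left(8 + I{\left(-6 \right)}\right)^{2} = \left(8 - 6 \left(2 - 6\right)\right)^{2} = \left(8 - -24\right)^{2} = \left(8 + 24\right)^{2} = 32^{2} = 1024$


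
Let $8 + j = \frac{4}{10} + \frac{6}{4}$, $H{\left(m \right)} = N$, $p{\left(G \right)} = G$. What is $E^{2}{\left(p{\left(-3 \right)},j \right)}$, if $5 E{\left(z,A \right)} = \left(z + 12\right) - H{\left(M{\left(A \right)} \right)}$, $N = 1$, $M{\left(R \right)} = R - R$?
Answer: $\frac{64}{25} \approx 2.56$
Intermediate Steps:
$M{\left(R \right)} = 0$
$H{\left(m \right)} = 1$
$j = - \frac{61}{10}$ ($j = -8 + \left(\frac{4}{10} + \frac{6}{4}\right) = -8 + \left(4 \cdot \frac{1}{10} + 6 \cdot \frac{1}{4}\right) = -8 + \left(\frac{2}{5} + \frac{3}{2}\right) = -8 + \frac{19}{10} = - \frac{61}{10} \approx -6.1$)
$E{\left(z,A \right)} = \frac{11}{5} + \frac{z}{5}$ ($E{\left(z,A \right)} = \frac{\left(z + 12\right) - 1}{5} = \frac{\left(12 + z\right) - 1}{5} = \frac{11 + z}{5} = \frac{11}{5} + \frac{z}{5}$)
$E^{2}{\left(p{\left(-3 \right)},j \right)} = \left(\frac{11}{5} + \frac{1}{5} \left(-3\right)\right)^{2} = \left(\frac{11}{5} - \frac{3}{5}\right)^{2} = \left(\frac{8}{5}\right)^{2} = \frac{64}{25}$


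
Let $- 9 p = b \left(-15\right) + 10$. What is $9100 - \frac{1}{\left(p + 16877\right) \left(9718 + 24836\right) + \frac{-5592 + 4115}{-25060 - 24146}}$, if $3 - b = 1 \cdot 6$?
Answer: $\frac{87011066928360098}{9561655706415} \approx 9100.0$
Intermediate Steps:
$b = -3$ ($b = 3 - 1 \cdot 6 = 3 - 6 = -3$)
$p = - \frac{55}{9}$ ($p = - \frac{\left(-3\right) \left(-15\right) + 10}{9} = - \frac{45 + 10}{9} = \left(- \frac{1}{9}\right) 55 = - \frac{55}{9} \approx -6.1111$)
$9100 - \frac{1}{\left(p + 16877\right) \left(9718 + 24836\right) + \frac{-5592 + 4115}{-25060 - 24146}} = 9100 - \frac{1}{\left(- \frac{55}{9} + 16877\right) \left(9718 + 24836\right) + \frac{-5592 + 4115}{-25060 - 24146}} = 9100 - \frac{1}{\frac{151838}{9} \cdot 34554 - \frac{1477}{-49206}} = 9100 - \frac{1}{\frac{1748870084}{3} - - \frac{1477}{49206}} = 9100 - \frac{1}{\frac{1748870084}{3} + \frac{1477}{49206}} = 9100 - \frac{1}{\frac{9561655706415}{16402}} = 9100 - \frac{16402}{9561655706415} = \frac{87011066928360098}{9561655706415}$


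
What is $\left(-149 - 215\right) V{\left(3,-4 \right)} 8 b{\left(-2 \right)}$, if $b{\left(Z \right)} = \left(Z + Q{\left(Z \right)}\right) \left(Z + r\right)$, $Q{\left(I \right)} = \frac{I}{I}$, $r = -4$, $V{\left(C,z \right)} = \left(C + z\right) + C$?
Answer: $-34944$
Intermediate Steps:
$V{\left(C,z \right)} = z + 2 C$
$Q{\left(I \right)} = 1$
$b{\left(Z \right)} = \left(1 + Z\right) \left(-4 + Z\right)$ ($b{\left(Z \right)} = \left(Z + 1\right) \left(Z - 4\right) = \left(1 + Z\right) \left(-4 + Z\right)$)
$\left(-149 - 215\right) V{\left(3,-4 \right)} 8 b{\left(-2 \right)} = \left(-149 - 215\right) \left(-4 + 2 \cdot 3\right) 8 \left(-4 + \left(-2\right)^{2} - -6\right) = - 364 \left(-4 + 6\right) 8 \left(-4 + 4 + 6\right) = - 364 \cdot 2 \cdot 8 \cdot 6 = - 364 \cdot 16 \cdot 6 = \left(-364\right) 96 = -34944$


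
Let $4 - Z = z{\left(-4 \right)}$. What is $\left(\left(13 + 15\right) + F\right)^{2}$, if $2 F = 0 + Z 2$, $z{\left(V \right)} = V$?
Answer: $1296$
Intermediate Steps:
$Z = 8$ ($Z = 4 - -4 = 4 + 4 = 8$)
$F = 8$ ($F = \frac{0 + 8 \cdot 2}{2} = \frac{0 + 16}{2} = \frac{1}{2} \cdot 16 = 8$)
$\left(\left(13 + 15\right) + F\right)^{2} = \left(\left(13 + 15\right) + 8\right)^{2} = \left(28 + 8\right)^{2} = 36^{2} = 1296$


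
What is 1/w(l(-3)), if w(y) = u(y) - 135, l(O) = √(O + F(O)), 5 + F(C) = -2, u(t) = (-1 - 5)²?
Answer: -1/99 ≈ -0.010101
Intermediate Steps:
u(t) = 36 (u(t) = (-6)² = 36)
F(C) = -7 (F(C) = -5 - 2 = -7)
l(O) = √(-7 + O) (l(O) = √(O - 7) = √(-7 + O))
w(y) = -99 (w(y) = 36 - 135 = -99)
1/w(l(-3)) = 1/(-99) = -1/99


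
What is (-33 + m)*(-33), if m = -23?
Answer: 1848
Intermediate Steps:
(-33 + m)*(-33) = (-33 - 23)*(-33) = -56*(-33) = 1848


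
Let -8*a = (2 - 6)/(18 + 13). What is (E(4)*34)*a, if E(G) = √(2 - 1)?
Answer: 17/31 ≈ 0.54839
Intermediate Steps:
E(G) = 1 (E(G) = √1 = 1)
a = 1/62 (a = -(2 - 6)/(8*(18 + 13)) = -(-1)/(2*31) = -⅛*(-4/31) = 1/62 ≈ 0.016129)
(E(4)*34)*a = (1*34)*(1/62) = 34*(1/62) = 17/31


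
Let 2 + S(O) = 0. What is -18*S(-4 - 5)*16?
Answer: 576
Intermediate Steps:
S(O) = -2 (S(O) = -2 + 0 = -2)
-18*S(-4 - 5)*16 = -18*(-2)*16 = 36*16 = 576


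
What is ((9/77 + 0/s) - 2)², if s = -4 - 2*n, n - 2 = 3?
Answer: 21025/5929 ≈ 3.5461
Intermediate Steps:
n = 5 (n = 2 + 3 = 5)
s = -14 (s = -4 - 2*5 = -4 - 10 = -14)
((9/77 + 0/s) - 2)² = ((9/77 + 0/(-14)) - 2)² = ((9*(1/77) + 0*(-1/14)) - 2)² = ((9/77 + 0) - 2)² = (9/77 - 2)² = (-145/77)² = 21025/5929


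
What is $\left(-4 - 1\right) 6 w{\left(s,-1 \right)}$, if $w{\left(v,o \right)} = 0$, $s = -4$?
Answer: $0$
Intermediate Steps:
$\left(-4 - 1\right) 6 w{\left(s,-1 \right)} = \left(-4 - 1\right) 6 \cdot 0 = \left(-5\right) 6 \cdot 0 = \left(-30\right) 0 = 0$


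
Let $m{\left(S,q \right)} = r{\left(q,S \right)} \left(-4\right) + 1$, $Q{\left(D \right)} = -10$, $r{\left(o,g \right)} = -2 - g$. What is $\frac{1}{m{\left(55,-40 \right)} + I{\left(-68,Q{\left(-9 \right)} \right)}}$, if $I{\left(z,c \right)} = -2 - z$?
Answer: $\frac{1}{295} \approx 0.0033898$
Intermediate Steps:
$m{\left(S,q \right)} = 9 + 4 S$ ($m{\left(S,q \right)} = \left(-2 - S\right) \left(-4\right) + 1 = \left(8 + 4 S\right) + 1 = 9 + 4 S$)
$\frac{1}{m{\left(55,-40 \right)} + I{\left(-68,Q{\left(-9 \right)} \right)}} = \frac{1}{\left(9 + 4 \cdot 55\right) - -66} = \frac{1}{\left(9 + 220\right) + \left(-2 + 68\right)} = \frac{1}{229 + 66} = \frac{1}{295}$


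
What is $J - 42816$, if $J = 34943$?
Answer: $-7873$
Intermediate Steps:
$J - 42816 = 34943 - 42816 = -7873$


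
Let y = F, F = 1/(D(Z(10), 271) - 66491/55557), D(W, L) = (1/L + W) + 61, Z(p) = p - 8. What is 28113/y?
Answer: 8720288602247/5018649 ≈ 1.7376e+6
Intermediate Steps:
Z(p) = -8 + p
D(W, L) = 61 + W + 1/L (D(W, L) = (W + 1/L) + 61 = 61 + W + 1/L)
F = 15055947/930561157 (F = 1/((61 + (-8 + 10) + 1/271) - 66491/55557) = 1/((61 + 2 + 1/271) - 66491*1/55557) = 1/(17074/271 - 66491/55557) = 1/(930561157/15055947) = 15055947/930561157 ≈ 0.016179)
y = 15055947/930561157 ≈ 0.016179
28113/y = 28113/(15055947/930561157) = 28113*(930561157/15055947) = 8720288602247/5018649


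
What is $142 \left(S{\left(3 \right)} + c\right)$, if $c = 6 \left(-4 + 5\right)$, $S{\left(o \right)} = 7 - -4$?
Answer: $2414$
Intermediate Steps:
$S{\left(o \right)} = 11$ ($S{\left(o \right)} = 7 + 4 = 11$)
$c = 6$ ($c = 6 \cdot 1 = 6$)
$142 \left(S{\left(3 \right)} + c\right) = 142 \left(11 + 6\right) = 142 \cdot 17 = 2414$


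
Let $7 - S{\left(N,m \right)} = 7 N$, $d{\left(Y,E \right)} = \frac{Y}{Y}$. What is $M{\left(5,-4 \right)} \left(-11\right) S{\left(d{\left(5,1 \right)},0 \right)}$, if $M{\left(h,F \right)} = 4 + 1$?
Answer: $0$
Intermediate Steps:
$M{\left(h,F \right)} = 5$
$d{\left(Y,E \right)} = 1$
$S{\left(N,m \right)} = 7 - 7 N$
$M{\left(5,-4 \right)} \left(-11\right) S{\left(d{\left(5,1 \right)},0 \right)} = 5 \left(-11\right) \left(7 - 7\right) = - 55 \left(7 - 7\right) = \left(-55\right) 0 = 0$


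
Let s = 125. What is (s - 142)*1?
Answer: -17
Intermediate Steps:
(s - 142)*1 = (125 - 142)*1 = -17*1 = -17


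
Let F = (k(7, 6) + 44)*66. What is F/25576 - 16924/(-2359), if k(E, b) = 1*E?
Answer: 220394309/30166892 ≈ 7.3058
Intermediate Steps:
k(E, b) = E
F = 3366 (F = (7 + 44)*66 = 51*66 = 3366)
F/25576 - 16924/(-2359) = 3366/25576 - 16924/(-2359) = 3366*(1/25576) - 16924*(-1/2359) = 1683/12788 + 16924/2359 = 220394309/30166892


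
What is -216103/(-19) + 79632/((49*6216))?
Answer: 391803745/34447 ≈ 11374.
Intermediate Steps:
-216103/(-19) + 79632/((49*6216)) = -216103*(-1/19) + 79632/304584 = 216103/19 + 79632*(1/304584) = 216103/19 + 474/1813 = 391803745/34447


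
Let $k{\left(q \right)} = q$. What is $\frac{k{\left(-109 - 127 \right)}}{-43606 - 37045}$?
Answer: $\frac{236}{80651} \approx 0.0029262$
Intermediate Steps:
$\frac{k{\left(-109 - 127 \right)}}{-43606 - 37045} = \frac{-109 - 127}{-43606 - 37045} = \frac{-109 - 127}{-80651} = \left(-236\right) \left(- \frac{1}{80651}\right) = \frac{236}{80651}$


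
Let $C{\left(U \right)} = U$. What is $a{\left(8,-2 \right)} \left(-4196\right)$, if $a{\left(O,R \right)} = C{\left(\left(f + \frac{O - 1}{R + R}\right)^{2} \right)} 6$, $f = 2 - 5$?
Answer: $- \frac{1136067}{2} \approx -5.6803 \cdot 10^{5}$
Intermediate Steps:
$f = -3$
$a{\left(O,R \right)} = 6 \left(-3 + \frac{-1 + O}{2 R}\right)^{2}$ ($a{\left(O,R \right)} = \left(-3 + \frac{O - 1}{R + R}\right)^{2} \cdot 6 = \left(-3 + \frac{-1 + O}{2 R}\right)^{2} \cdot 6 = 6 \left(-3 + \frac{-1 + O}{2 R}\right)^{2}$)
$a{\left(8,-2 \right)} \left(-4196\right) = \frac{3 \left(-1 + 8 - -12\right)^{2}}{2 \cdot 4} \left(-4196\right) = \frac{3}{2} \cdot \frac{1}{4} \left(-1 + 8 + 12\right)^{2} \left(-4196\right) = \frac{3}{2} \cdot \frac{1}{4} \cdot 19^{2} \left(-4196\right) = \frac{3}{2} \cdot \frac{1}{4} \cdot 361 \left(-4196\right) = \frac{1083}{8} \left(-4196\right) = - \frac{1136067}{2}$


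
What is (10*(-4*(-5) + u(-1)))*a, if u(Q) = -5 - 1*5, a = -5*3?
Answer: -1500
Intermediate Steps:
a = -15
u(Q) = -10 (u(Q) = -5 - 5 = -10)
(10*(-4*(-5) + u(-1)))*a = (10*(-4*(-5) - 10))*(-15) = (10*(20 - 10))*(-15) = (10*10)*(-15) = 100*(-15) = -1500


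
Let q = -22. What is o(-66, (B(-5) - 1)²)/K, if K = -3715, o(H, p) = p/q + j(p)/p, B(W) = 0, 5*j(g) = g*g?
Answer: -17/408650 ≈ -4.1600e-5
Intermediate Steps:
j(g) = g²/5 (j(g) = (g*g)/5 = g²/5)
o(H, p) = 17*p/110 (o(H, p) = p/(-22) + (p²/5)/p = p*(-1/22) + p/5 = -p/22 + p/5 = 17*p/110)
o(-66, (B(-5) - 1)²)/K = (17*(0 - 1)²/110)/(-3715) = ((17/110)*(-1)²)*(-1/3715) = ((17/110)*1)*(-1/3715) = (17/110)*(-1/3715) = -17/408650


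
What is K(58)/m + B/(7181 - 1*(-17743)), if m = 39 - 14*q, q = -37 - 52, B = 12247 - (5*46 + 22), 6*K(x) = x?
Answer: 5218169/10675780 ≈ 0.48879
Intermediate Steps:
K(x) = x/6
B = 11995 (B = 12247 - (230 + 22) = 12247 - 1*252 = 12247 - 252 = 11995)
q = -89
m = 1285 (m = 39 - 14*(-89) = 39 + 1246 = 1285)
K(58)/m + B/(7181 - 1*(-17743)) = ((⅙)*58)/1285 + 11995/(7181 - 1*(-17743)) = (29/3)*(1/1285) + 11995/(7181 + 17743) = 29/3855 + 11995/24924 = 5218169/10675780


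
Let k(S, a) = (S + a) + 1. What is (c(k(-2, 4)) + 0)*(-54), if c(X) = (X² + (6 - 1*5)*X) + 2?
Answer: -756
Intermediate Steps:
k(S, a) = 1 + S + a
c(X) = 2 + X + X² (c(X) = (X² + (6 - 5)*X) + 2 = (X² + 1*X) + 2 = (X² + X) + 2 = (X + X²) + 2 = 2 + X + X²)
(c(k(-2, 4)) + 0)*(-54) = ((2 + (1 - 2 + 4) + (1 - 2 + 4)²) + 0)*(-54) = ((2 + 3 + 3²) + 0)*(-54) = ((2 + 3 + 9) + 0)*(-54) = (14 + 0)*(-54) = 14*(-54) = -756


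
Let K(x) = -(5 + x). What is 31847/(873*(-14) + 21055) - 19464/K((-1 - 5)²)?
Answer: 173231239/362153 ≈ 478.34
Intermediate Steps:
K(x) = -5 - x
31847/(873*(-14) + 21055) - 19464/K((-1 - 5)²) = 31847/(873*(-14) + 21055) - 19464/(-5 - (-1 - 5)²) = 31847/(-12222 + 21055) - 19464/(-5 - 1*(-6)²) = 31847/8833 - 19464/(-5 - 1*36) = 31847*(1/8833) - 19464/(-5 - 36) = 31847/8833 - 19464/(-41) = 31847/8833 - 19464*(-1/41) = 31847/8833 + 19464/41 = 173231239/362153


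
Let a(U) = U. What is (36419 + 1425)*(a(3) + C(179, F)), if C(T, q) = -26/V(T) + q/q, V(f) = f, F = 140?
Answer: 26112360/179 ≈ 1.4588e+5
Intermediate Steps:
C(T, q) = 1 - 26/T (C(T, q) = -26/T + q/q = -26/T + 1 = 1 - 26/T)
(36419 + 1425)*(a(3) + C(179, F)) = (36419 + 1425)*(3 + (-26 + 179)/179) = 37844*(3 + (1/179)*153) = 37844*(3 + 153/179) = 37844*(690/179) = 26112360/179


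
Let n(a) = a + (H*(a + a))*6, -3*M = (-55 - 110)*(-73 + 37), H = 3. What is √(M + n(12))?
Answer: 16*I*√6 ≈ 39.192*I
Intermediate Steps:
M = -1980 (M = -(-55 - 110)*(-73 + 37)/3 = -(-55)*(-36) = -⅓*5940 = -1980)
n(a) = 37*a (n(a) = a + (3*(a + a))*6 = a + (3*(2*a))*6 = a + (6*a)*6 = a + 36*a = 37*a)
√(M + n(12)) = √(-1980 + 37*12) = √(-1980 + 444) = √(-1536) = 16*I*√6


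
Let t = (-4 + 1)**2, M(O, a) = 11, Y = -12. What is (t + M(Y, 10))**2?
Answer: 400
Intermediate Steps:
t = 9 (t = (-3)**2 = 9)
(t + M(Y, 10))**2 = (9 + 11)**2 = 20**2 = 400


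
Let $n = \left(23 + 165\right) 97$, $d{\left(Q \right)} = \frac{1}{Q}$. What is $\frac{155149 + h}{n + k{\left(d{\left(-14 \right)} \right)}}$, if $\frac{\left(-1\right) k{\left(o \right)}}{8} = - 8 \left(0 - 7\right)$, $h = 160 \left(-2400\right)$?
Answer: $- \frac{228851}{17788} \approx -12.865$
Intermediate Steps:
$n = 18236$ ($n = 188 \cdot 97 = 18236$)
$h = -384000$
$k{\left(o \right)} = -448$ ($k{\left(o \right)} = - 8 \left(- 8 \left(0 - 7\right)\right) = - 8 \left(\left(-8\right) \left(-7\right)\right) = \left(-8\right) 56 = -448$)
$\frac{155149 + h}{n + k{\left(d{\left(-14 \right)} \right)}} = \frac{155149 - 384000}{18236 - 448} = - \frac{228851}{17788}$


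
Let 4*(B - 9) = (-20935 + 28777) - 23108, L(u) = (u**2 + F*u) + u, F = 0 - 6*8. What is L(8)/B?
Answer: 624/7615 ≈ 0.081944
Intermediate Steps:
F = -48 (F = 0 - 48 = -48)
L(u) = u**2 - 47*u (L(u) = (u**2 - 48*u) + u = u**2 - 47*u)
B = -7615/2 (B = 9 + ((-20935 + 28777) - 23108)/4 = 9 + (7842 - 23108)/4 = 9 + (1/4)*(-15266) = 9 - 7633/2 = -7615/2 ≈ -3807.5)
L(8)/B = (8*(-47 + 8))/(-7615/2) = (8*(-39))*(-2/7615) = -312*(-2/7615) = 624/7615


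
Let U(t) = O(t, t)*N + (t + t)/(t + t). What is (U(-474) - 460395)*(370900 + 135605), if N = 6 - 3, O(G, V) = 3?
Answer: -233187304425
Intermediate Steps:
N = 3
U(t) = 10 (U(t) = 3*3 + (t + t)/(t + t) = 9 + (2*t)/((2*t)) = 9 + (2*t)*(1/(2*t)) = 9 + 1 = 10)
(U(-474) - 460395)*(370900 + 135605) = (10 - 460395)*(370900 + 135605) = -460385*506505 = -233187304425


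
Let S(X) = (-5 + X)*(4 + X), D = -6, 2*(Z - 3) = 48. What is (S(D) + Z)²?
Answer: 2401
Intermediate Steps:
Z = 27 (Z = 3 + (½)*48 = 3 + 24 = 27)
(S(D) + Z)² = ((-20 + (-6)² - 1*(-6)) + 27)² = ((-20 + 36 + 6) + 27)² = (22 + 27)² = 49² = 2401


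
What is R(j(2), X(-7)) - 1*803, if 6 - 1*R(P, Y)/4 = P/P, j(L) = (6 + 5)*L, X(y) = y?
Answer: -783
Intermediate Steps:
j(L) = 11*L
R(P, Y) = 20 (R(P, Y) = 24 - 4*P/P = 24 - 4*1 = 24 - 4 = 20)
R(j(2), X(-7)) - 1*803 = 20 - 1*803 = 20 - 803 = -783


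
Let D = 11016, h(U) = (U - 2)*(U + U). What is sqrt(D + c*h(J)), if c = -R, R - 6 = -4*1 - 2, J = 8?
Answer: 18*sqrt(34) ≈ 104.96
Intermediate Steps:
h(U) = 2*U*(-2 + U) (h(U) = (-2 + U)*(2*U) = 2*U*(-2 + U))
R = 0 (R = 6 + (-4*1 - 2) = 6 + (-4 - 2) = 6 - 6 = 0)
c = 0 (c = -1*0 = 0)
sqrt(D + c*h(J)) = sqrt(11016 + 0*(2*8*(-2 + 8))) = sqrt(11016 + 0*(2*8*6)) = sqrt(11016 + 0*96) = sqrt(11016 + 0) = sqrt(11016) = 18*sqrt(34)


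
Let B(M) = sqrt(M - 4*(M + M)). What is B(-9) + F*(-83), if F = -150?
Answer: 12450 + 3*sqrt(7) ≈ 12458.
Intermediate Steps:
B(M) = sqrt(7)*sqrt(-M) (B(M) = sqrt(M - 8*M) = sqrt(-7*M) = sqrt(7)*sqrt(-M))
B(-9) + F*(-83) = sqrt(7)*sqrt(-1*(-9)) - 150*(-83) = sqrt(7)*sqrt(9) + 12450 = sqrt(7)*3 + 12450 = 3*sqrt(7) + 12450 = 12450 + 3*sqrt(7)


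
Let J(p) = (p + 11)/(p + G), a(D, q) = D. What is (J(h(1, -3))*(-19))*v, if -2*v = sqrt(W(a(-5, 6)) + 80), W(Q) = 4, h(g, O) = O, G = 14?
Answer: 152*sqrt(21)/11 ≈ 63.323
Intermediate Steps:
J(p) = (11 + p)/(14 + p) (J(p) = (p + 11)/(p + 14) = (11 + p)/(14 + p))
v = -sqrt(21) (v = -sqrt(4 + 80)/2 = -sqrt(21) ≈ -4.5826)
(J(h(1, -3))*(-19))*v = (((11 - 3)/(14 - 3))*(-19))*(-sqrt(21)) = ((8/11)*(-19))*(-sqrt(21)) = -(-152)*sqrt(21)/11 = 152*sqrt(21)/11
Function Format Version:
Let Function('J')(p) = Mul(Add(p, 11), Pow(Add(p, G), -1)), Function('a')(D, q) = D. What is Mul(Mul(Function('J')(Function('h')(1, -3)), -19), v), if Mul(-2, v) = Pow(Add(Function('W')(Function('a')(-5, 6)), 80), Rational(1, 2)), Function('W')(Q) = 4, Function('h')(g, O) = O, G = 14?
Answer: Mul(Rational(152, 11), Pow(21, Rational(1, 2))) ≈ 63.323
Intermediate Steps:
Function('J')(p) = Mul(Pow(Add(14, p), -1), Add(11, p)) (Function('J')(p) = Mul(Add(p, 11), Pow(Add(p, 14), -1)) = Mul(Add(11, p), Pow(Add(14, p), -1)) = Mul(Pow(Add(14, p), -1), Add(11, p)))
v = Mul(-1, Pow(21, Rational(1, 2))) (v = Mul(Rational(-1, 2), Pow(Add(4, 80), Rational(1, 2))) = Mul(Rational(-1, 2), Pow(84, Rational(1, 2))) = Mul(Rational(-1, 2), Mul(2, Pow(21, Rational(1, 2)))) = Mul(-1, Pow(21, Rational(1, 2))) ≈ -4.5826)
Mul(Mul(Function('J')(Function('h')(1, -3)), -19), v) = Mul(Mul(Mul(Pow(Add(14, -3), -1), Add(11, -3)), -19), Mul(-1, Pow(21, Rational(1, 2)))) = Mul(Mul(Mul(Pow(11, -1), 8), -19), Mul(-1, Pow(21, Rational(1, 2)))) = Mul(Mul(Mul(Rational(1, 11), 8), -19), Mul(-1, Pow(21, Rational(1, 2)))) = Mul(Mul(Rational(8, 11), -19), Mul(-1, Pow(21, Rational(1, 2)))) = Mul(Rational(-152, 11), Mul(-1, Pow(21, Rational(1, 2)))) = Mul(Rational(152, 11), Pow(21, Rational(1, 2)))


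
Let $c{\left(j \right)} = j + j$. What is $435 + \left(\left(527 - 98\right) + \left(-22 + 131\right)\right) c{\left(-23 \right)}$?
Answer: $-24313$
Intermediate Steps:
$c{\left(j \right)} = 2 j$
$435 + \left(\left(527 - 98\right) + \left(-22 + 131\right)\right) c{\left(-23 \right)} = 435 + \left(\left(527 - 98\right) + \left(-22 + 131\right)\right) 2 \left(-23\right) = 435 + \left(429 + 109\right) \left(-46\right) = 435 + 538 \left(-46\right) = 435 - 24748 = -24313$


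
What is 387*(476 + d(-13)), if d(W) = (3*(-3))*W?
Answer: 229491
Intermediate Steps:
d(W) = -9*W
387*(476 + d(-13)) = 387*(476 - 9*(-13)) = 387*(476 + 117) = 387*593 = 229491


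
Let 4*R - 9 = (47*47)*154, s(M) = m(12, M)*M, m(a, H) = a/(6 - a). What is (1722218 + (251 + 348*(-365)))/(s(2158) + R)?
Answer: 6381796/322931 ≈ 19.762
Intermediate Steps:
s(M) = -2*M (s(M) = (-1*12/(-6 + 12))*M = (-1*12/6)*M = (-1*12*1/6)*M = -2*M)
R = 340195/4 (R = 9/4 + ((47*47)*154)/4 = 9/4 + (2209*154)/4 = 9/4 + (1/4)*340186 = 9/4 + 170093/2 = 340195/4 ≈ 85049.)
(1722218 + (251 + 348*(-365)))/(s(2158) + R) = (1722218 + (251 + 348*(-365)))/(-2*2158 + 340195/4) = (1722218 + (251 - 127020))/(-4316 + 340195/4) = (1722218 - 126769)/(322931/4) = 1595449*(4/322931) = 6381796/322931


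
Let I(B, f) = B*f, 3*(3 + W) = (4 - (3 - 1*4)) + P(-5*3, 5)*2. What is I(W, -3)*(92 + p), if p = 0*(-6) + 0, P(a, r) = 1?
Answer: 184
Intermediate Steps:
p = 0 (p = 0 + 0 = 0)
W = -⅔ (W = -3 + ((4 - (3 - 1*4)) + 1*2)/3 = -3 + ((4 - (3 - 4)) + 2)/3 = -3 + ((4 - 1*(-1)) + 2)/3 = -3 + ((4 + 1) + 2)/3 = -3 + (5 + 2)/3 = -3 + (⅓)*7 = -3 + 7/3 = -⅔ ≈ -0.66667)
I(W, -3)*(92 + p) = (-⅔*(-3))*(92 + 0) = 2*92 = 184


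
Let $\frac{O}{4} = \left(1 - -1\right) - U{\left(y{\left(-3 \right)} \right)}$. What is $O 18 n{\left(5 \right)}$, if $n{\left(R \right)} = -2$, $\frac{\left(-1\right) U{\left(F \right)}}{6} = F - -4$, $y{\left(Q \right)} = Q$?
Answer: $-1152$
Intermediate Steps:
$U{\left(F \right)} = -24 - 6 F$ ($U{\left(F \right)} = - 6 \left(F - -4\right) = - 6 \left(F + 4\right) = - 6 \left(4 + F\right) = -24 - 6 F$)
$O = 32$ ($O = 4 \left(\left(1 - -1\right) - \left(-24 - -18\right)\right) = 4 \left(\left(1 + 1\right) - \left(-24 + 18\right)\right) = 4 \left(2 - -6\right) = 4 \left(2 + 6\right) = 4 \cdot 8 = 32$)
$O 18 n{\left(5 \right)} = 32 \cdot 18 \left(-2\right) = 576 \left(-2\right) = -1152$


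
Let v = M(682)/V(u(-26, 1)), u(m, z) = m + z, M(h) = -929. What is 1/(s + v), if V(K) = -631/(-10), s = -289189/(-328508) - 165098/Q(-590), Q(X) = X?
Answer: 61150121660/16265000835857 ≈ 0.0037596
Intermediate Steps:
s = 27203317647/96909860 (s = -289189/(-328508) - 165098/(-590) = -289189*(-1/328508) - 165098*(-1/590) = 289189/328508 + 82549/295 = 27203317647/96909860 ≈ 280.71)
V(K) = 631/10 (V(K) = -631*(-⅒) = 631/10)
v = -9290/631 (v = -929/631/10 = -929*10/631 = -9290/631 ≈ -14.723)
1/(s + v) = 1/(27203317647/96909860 - 9290/631) = 1/(16265000835857/61150121660) = 61150121660/16265000835857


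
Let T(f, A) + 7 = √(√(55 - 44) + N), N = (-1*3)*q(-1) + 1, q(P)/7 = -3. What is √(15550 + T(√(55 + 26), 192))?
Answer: √(15543 + √(64 + √11)) ≈ 124.70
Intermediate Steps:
q(P) = -21 (q(P) = 7*(-3) = -21)
N = 64 (N = -1*3*(-21) + 1 = -3*(-21) + 1 = 63 + 1 = 64)
T(f, A) = -7 + √(64 + √11) (T(f, A) = -7 + √(√(55 - 44) + 64) = -7 + √(√11 + 64) = -7 + √(64 + √11))
√(15550 + T(√(55 + 26), 192)) = √(15550 + (-7 + √(64 + √11))) = √(15543 + √(64 + √11))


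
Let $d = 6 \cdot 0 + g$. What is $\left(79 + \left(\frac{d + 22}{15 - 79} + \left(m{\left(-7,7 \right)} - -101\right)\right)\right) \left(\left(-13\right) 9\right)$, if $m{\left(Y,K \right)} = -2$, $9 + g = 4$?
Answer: $- \frac{1330875}{64} \approx -20795.0$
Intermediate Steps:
$g = -5$ ($g = -9 + 4 = -5$)
$d = -5$ ($d = 6 \cdot 0 - 5 = 0 - 5 = -5$)
$\left(79 + \left(\frac{d + 22}{15 - 79} + \left(m{\left(-7,7 \right)} - -101\right)\right)\right) \left(\left(-13\right) 9\right) = \left(79 + \left(\frac{-5 + 22}{15 - 79} - -99\right)\right) \left(\left(-13\right) 9\right) = \left(79 + \left(\frac{17}{-64} + \left(-2 + 101\right)\right)\right) \left(-117\right) = \left(79 + \left(17 \left(- \frac{1}{64}\right) + 99\right)\right) \left(-117\right) = \left(79 + \left(- \frac{17}{64} + 99\right)\right) \left(-117\right) = \left(79 + \frac{6319}{64}\right) \left(-117\right) = \frac{11375}{64} \left(-117\right) = - \frac{1330875}{64}$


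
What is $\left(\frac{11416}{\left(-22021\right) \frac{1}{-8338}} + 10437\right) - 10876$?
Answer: $\frac{85519389}{22021} \approx 3883.5$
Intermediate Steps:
$\left(\frac{11416}{\left(-22021\right) \frac{1}{-8338}} + 10437\right) - 10876 = \left(\frac{11416}{\left(-22021\right) \left(- \frac{1}{8338}\right)} + 10437\right) - 10876 = \left(\frac{11416}{\frac{22021}{8338}} + 10437\right) - 10876 = \left(11416 \cdot \frac{8338}{22021} + 10437\right) - 10876 = \left(\frac{95186608}{22021} + 10437\right) - 10876 = \frac{325019785}{22021} - 10876 = \frac{85519389}{22021}$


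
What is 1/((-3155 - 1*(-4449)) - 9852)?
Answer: -1/8558 ≈ -0.00011685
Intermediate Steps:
1/((-3155 - 1*(-4449)) - 9852) = 1/((-3155 + 4449) - 9852) = 1/(1294 - 9852) = 1/(-8558) = -1/8558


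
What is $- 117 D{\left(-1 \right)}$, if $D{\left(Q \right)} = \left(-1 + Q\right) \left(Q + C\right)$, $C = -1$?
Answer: $-468$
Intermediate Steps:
$D{\left(Q \right)} = \left(-1 + Q\right)^{2}$ ($D{\left(Q \right)} = \left(-1 + Q\right) \left(Q - 1\right) = \left(-1 + Q\right) \left(-1 + Q\right) = \left(-1 + Q\right)^{2}$)
$- 117 D{\left(-1 \right)} = - 117 \left(1 + \left(-1\right)^{2} - -2\right) = - 117 \left(1 + 1 + 2\right) = \left(-117\right) 4 = -468$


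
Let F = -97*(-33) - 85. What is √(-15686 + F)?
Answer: I*√12570 ≈ 112.12*I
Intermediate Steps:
F = 3116 (F = 3201 - 85 = 3116)
√(-15686 + F) = √(-15686 + 3116) = √(-12570) = I*√12570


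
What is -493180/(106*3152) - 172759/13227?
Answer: -16061036717/1104824856 ≈ -14.537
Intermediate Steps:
-493180/(106*3152) - 172759/13227 = -493180/334112 - 172759*1/13227 = -493180*1/334112 - 172759/13227 = -123295/83528 - 172759/13227 = -16061036717/1104824856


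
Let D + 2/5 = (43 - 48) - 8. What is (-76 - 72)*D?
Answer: 9916/5 ≈ 1983.2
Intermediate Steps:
D = -67/5 (D = -2/5 + ((43 - 48) - 8) = -2/5 + (-5 - 8) = -2/5 - 13 = -67/5 ≈ -13.400)
(-76 - 72)*D = (-76 - 72)*(-67/5) = -148*(-67/5) = 9916/5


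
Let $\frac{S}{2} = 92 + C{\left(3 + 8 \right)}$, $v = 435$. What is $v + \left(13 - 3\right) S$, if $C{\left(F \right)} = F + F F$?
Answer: $4915$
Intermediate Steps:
$C{\left(F \right)} = F + F^{2}$
$S = 448$ ($S = 2 \left(92 + \left(3 + 8\right) \left(1 + \left(3 + 8\right)\right)\right) = 2 \left(92 + 11 \left(1 + 11\right)\right) = 2 \left(92 + 11 \cdot 12\right) = 2 \left(92 + 132\right) = 2 \cdot 224 = 448$)
$v + \left(13 - 3\right) S = 435 + \left(13 - 3\right) 448 = 435 + 10 \cdot 448 = 435 + 4480 = 4915$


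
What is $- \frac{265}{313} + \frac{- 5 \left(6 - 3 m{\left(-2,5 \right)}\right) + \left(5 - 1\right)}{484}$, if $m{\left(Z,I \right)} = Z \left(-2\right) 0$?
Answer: $- \frac{68199}{75746} \approx -0.90036$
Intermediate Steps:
$m{\left(Z,I \right)} = 0$ ($m{\left(Z,I \right)} = - 2 Z 0 = 0$)
$- \frac{265}{313} + \frac{- 5 \left(6 - 3 m{\left(-2,5 \right)}\right) + \left(5 - 1\right)}{484} = - \frac{265}{313} + \frac{- 5 \left(6 - 0\right) + \left(5 - 1\right)}{484} = \left(-265\right) \frac{1}{313} + \left(- 5 \left(6 + 0\right) + \left(5 - 1\right)\right) \frac{1}{484} = - \frac{265}{313} + \left(\left(-5\right) 6 + 4\right) \frac{1}{484} = - \frac{265}{313} + \left(-30 + 4\right) \frac{1}{484} = - \frac{265}{313} - \frac{13}{242} = - \frac{68199}{75746}$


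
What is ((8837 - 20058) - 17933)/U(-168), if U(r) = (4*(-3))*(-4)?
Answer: -4859/8 ≈ -607.38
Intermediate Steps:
U(r) = 48 (U(r) = -12*(-4) = 48)
((8837 - 20058) - 17933)/U(-168) = ((8837 - 20058) - 17933)/48 = (-11221 - 17933)*(1/48) = -29154*1/48 = -4859/8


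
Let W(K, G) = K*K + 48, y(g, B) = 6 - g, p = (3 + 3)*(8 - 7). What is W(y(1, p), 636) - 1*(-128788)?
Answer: 128861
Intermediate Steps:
p = 6 (p = 6*1 = 6)
W(K, G) = 48 + K² (W(K, G) = K² + 48 = 48 + K²)
W(y(1, p), 636) - 1*(-128788) = (48 + (6 - 1*1)²) - 1*(-128788) = (48 + (6 - 1)²) + 128788 = (48 + 5²) + 128788 = (48 + 25) + 128788 = 73 + 128788 = 128861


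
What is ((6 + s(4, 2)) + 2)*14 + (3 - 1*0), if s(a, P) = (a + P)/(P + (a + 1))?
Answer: 127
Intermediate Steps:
s(a, P) = (P + a)/(1 + P + a) (s(a, P) = (P + a)/(P + (1 + a)) = (P + a)/(1 + P + a))
((6 + s(4, 2)) + 2)*14 + (3 - 1*0) = ((6 + (2 + 4)/(1 + 2 + 4)) + 2)*14 + (3 - 1*0) = ((6 + 6/7) + 2)*14 + (3 + 0) = ((6 + (⅐)*6) + 2)*14 + 3 = ((6 + 6/7) + 2)*14 + 3 = (48/7 + 2)*14 + 3 = (62/7)*14 + 3 = 124 + 3 = 127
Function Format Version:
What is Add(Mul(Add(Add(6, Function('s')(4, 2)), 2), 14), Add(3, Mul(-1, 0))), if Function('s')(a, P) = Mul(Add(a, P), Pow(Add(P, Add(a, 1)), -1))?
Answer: 127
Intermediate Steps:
Function('s')(a, P) = Mul(Pow(Add(1, P, a), -1), Add(P, a)) (Function('s')(a, P) = Mul(Add(P, a), Pow(Add(P, Add(1, a)), -1)) = Mul(Add(P, a), Pow(Add(1, P, a), -1)) = Mul(Pow(Add(1, P, a), -1), Add(P, a)))
Add(Mul(Add(Add(6, Function('s')(4, 2)), 2), 14), Add(3, Mul(-1, 0))) = Add(Mul(Add(Add(6, Mul(Pow(Add(1, 2, 4), -1), Add(2, 4))), 2), 14), Add(3, Mul(-1, 0))) = Add(Mul(Add(Add(6, Mul(Pow(7, -1), 6)), 2), 14), Add(3, 0)) = Add(Mul(Add(Add(6, Mul(Rational(1, 7), 6)), 2), 14), 3) = Add(Mul(Add(Add(6, Rational(6, 7)), 2), 14), 3) = Add(Mul(Add(Rational(48, 7), 2), 14), 3) = Add(Mul(Rational(62, 7), 14), 3) = Add(124, 3) = 127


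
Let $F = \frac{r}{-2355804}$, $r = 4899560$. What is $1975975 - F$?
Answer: $\frac{1163753677115}{588951} \approx 1.976 \cdot 10^{6}$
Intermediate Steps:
$F = - \frac{1224890}{588951}$ ($F = \frac{4899560}{-2355804} = 4899560 \left(- \frac{1}{2355804}\right) = - \frac{1224890}{588951} \approx -2.0798$)
$1975975 - F = 1975975 - - \frac{1224890}{588951} = 1975975 + \frac{1224890}{588951} = \frac{1163753677115}{588951}$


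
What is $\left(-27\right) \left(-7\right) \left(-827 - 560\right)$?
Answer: $-262143$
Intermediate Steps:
$\left(-27\right) \left(-7\right) \left(-827 - 560\right) = 189 \left(-1387\right) = -262143$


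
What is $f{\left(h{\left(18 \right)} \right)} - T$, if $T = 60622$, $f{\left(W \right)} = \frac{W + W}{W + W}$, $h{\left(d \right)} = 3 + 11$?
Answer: $-60621$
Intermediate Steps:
$h{\left(d \right)} = 14$
$f{\left(W \right)} = 1$ ($f{\left(W \right)} = \frac{2 W}{2 W} = 2 W \frac{1}{2 W} = 1$)
$f{\left(h{\left(18 \right)} \right)} - T = 1 - 60622 = -60621$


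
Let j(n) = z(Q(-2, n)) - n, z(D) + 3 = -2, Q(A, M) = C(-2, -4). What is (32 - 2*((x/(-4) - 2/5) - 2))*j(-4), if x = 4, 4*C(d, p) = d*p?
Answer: -194/5 ≈ -38.800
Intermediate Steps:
C(d, p) = d*p/4 (C(d, p) = (d*p)/4 = d*p/4)
Q(A, M) = 2 (Q(A, M) = (1/4)*(-2)*(-4) = 2)
z(D) = -5 (z(D) = -3 - 2 = -5)
j(n) = -5 - n
(32 - 2*((x/(-4) - 2/5) - 2))*j(-4) = (32 - 2*((4/(-4) - 2/5) - 2))*(-5 - 1*(-4)) = (32 - 2*((4*(-1/4) - 2*1/5) - 2))*(-5 + 4) = (32 - 2*((-1 - 2/5) - 2))*(-1) = (32 - 2*(-7/5 - 2))*(-1) = (32 - 2*(-17/5))*(-1) = (32 + 34/5)*(-1) = (194/5)*(-1) = -194/5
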